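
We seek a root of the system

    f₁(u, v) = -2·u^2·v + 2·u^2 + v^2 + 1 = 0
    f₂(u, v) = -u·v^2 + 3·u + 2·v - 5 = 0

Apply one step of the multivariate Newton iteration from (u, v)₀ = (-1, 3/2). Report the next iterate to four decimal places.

(-2.5135, 2.2770)

At (-1, 3/2): F = (2.2500, -2.7500).
Jacobian J = [[-4·u·v + 4·u, -2·u^2 + 2·v], [-v^2 + 3, -2·u·v + 2]].
At the point, J = [[2.0000, 1.0000], [0.7500, 5.0000]] (det J = 9.2500).
Solving J·Δ = −F gives Δ = (-1.5135, 0.7770).
Then the next iterate is (u, v)₁ = (-2.5135, 2.2770).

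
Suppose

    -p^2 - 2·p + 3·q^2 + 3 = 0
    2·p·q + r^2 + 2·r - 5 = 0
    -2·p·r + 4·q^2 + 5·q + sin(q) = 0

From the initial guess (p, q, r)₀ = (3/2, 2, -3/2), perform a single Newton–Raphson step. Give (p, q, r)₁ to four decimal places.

(6.5912, 3.3088, 23.0411)

At (3/2, 2, -3/2): F = (9.7500, 0.2500, 31.409297).
Jacobian J = [[-2·p - 2, 6·q, 0], [2·q, 2·p, 2·r + 2], [-2·r, 8·q + cos(q) + 5, -2·p]].
At the point, J = [[-5.0000, 12.0000, 0.0000], [4.0000, 3.0000, -1.0000], [3.0000, 20.583853, -3.0000]] (det J = 50.080734).
Solving J·Δ = −F gives Δ = (5.0912, 1.3088, 24.5411).
Then the next iterate is (p, q, r)₁ = (6.5912, 3.3088, 23.0411).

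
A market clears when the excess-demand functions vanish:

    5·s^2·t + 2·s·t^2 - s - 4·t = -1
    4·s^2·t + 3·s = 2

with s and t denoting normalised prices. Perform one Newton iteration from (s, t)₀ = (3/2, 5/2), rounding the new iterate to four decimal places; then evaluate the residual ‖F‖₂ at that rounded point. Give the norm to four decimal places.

8.3249

At (3/2, 5/2): F = (36.3750, 25.0000).
Jacobian J = [[10·s·t + 2·t^2 - 1, 5·s^2 + 4·s·t - 4], [8·s·t + 3, 4·s^2]].
At the point, J = [[49.0000, 22.2500], [33.0000, 9.0000]] (det J = -293.2500).
Solving J·Δ = −F gives Δ = (-0.7805, 0.0840).
Then the next iterate is (s, t)₁ = (0.7195, 2.5840).
Re-evaluating at (0.7195, 2.5840): F = (6.241212, 5.509243), so ‖F‖₂ = 8.3249.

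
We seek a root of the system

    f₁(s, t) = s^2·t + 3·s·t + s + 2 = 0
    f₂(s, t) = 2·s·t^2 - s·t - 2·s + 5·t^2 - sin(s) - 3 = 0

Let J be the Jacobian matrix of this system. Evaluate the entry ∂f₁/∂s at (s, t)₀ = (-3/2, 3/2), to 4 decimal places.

∂f₁/∂s = 2·s·t + 3·t + 1.
At (-3/2, 3/2) this is 1.0000.

1.0000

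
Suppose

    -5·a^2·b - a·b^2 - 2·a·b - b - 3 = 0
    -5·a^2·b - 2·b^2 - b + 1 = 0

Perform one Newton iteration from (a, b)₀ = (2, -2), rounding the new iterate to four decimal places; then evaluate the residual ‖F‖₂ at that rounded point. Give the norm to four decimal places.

14.4832

At (2, -2): F = (39.0000, 35.0000).
Jacobian J = [[-10·a·b - b^2 - 2·b, -5·a^2 - 2·a·b - 2·a - 1], [-10·a·b, -5·a^2 - 4·b - 1]].
At the point, J = [[40.0000, -17.0000], [40.0000, -13.0000]] (det J = 160.0000).
Solving J·Δ = −F gives Δ = (-0.5500, 1.0000).
Then the next iterate is (a, b)₁ = (1.4500, -1.0000).
Re-evaluating at (1.4500, -1.0000): F = (9.9625, 10.5125), so ‖F‖₂ = 14.4832.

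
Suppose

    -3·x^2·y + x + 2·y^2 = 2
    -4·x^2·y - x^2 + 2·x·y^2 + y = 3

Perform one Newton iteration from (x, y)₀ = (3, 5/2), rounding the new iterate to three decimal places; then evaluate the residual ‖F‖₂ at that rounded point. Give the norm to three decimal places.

21.319

At (3, 5/2): F = (-54.000, -62.000).
Jacobian J = [[-6·x·y + 1, -3·x^2 + 4·y], [-8·x·y - 2·x + 2·y^2, -4·x^2 + 4·x·y + 1]].
At the point, J = [[-44.000, -17.000], [-53.500, -5.000]] (det J = -689.500).
Solving J·Δ = −F gives Δ = (-1.137, -0.234).
Then the next iterate is (x, y)₁ = (1.863, 2.266).
Re-evaluating at (1.863, 2.266): F = (-13.46178, -16.53172), so ‖F‖₂ = 21.319.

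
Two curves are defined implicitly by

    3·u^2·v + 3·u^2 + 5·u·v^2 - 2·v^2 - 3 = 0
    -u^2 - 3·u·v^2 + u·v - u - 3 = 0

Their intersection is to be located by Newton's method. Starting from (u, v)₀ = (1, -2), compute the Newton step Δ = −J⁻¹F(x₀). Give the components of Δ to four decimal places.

At (1, -2): F = (6.0000, -19.0000).
Jacobian J = [[6·u·v + 6·u + 5·v^2, 3·u^2 + 10·u·v - 4·v], [-2·u - 3·v^2 + v - 1, -6·u·v + u]].
At the point, J = [[14.0000, -9.0000], [-17.0000, 13.0000]] (det J = 29.0000).
Solving J·Δ = −F gives Δ = (3.2069, 5.6552).

(3.2069, 5.6552)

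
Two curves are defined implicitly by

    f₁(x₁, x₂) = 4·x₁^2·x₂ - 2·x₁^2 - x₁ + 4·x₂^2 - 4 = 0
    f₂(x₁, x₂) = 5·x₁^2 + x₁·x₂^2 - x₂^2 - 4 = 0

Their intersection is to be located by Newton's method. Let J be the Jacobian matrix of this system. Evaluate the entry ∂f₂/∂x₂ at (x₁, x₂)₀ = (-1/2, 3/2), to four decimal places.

-4.5000

∂f₂/∂x₂ = 2·x₁·x₂ - 2·x₂.
At (-1/2, 3/2) this is -4.5000.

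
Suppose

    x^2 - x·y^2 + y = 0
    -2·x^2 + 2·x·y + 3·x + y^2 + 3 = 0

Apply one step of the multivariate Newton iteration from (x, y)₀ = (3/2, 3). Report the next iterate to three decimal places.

(4.625, -0.375)

At (3/2, 3): F = (-8.250, 21.000).
Jacobian J = [[2·x - y^2, -2·x·y + 1], [-4·x + 2·y + 3, 2·x + 2·y]].
At the point, J = [[-6.000, -8.000], [3.000, 9.000]] (det J = -30.000).
Solving J·Δ = −F gives Δ = (3.125, -3.375).
Then the next iterate is (x, y)₁ = (4.625, -0.375).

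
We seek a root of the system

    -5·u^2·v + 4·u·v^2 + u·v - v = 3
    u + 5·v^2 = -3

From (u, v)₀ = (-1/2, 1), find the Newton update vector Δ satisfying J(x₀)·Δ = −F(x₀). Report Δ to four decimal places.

(0.2518, -0.7752)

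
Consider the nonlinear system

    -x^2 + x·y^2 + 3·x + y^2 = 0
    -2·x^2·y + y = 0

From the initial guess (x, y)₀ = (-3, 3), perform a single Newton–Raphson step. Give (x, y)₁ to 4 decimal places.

At (-3, 3): F = (-36.0000, -51.0000).
Jacobian J = [[-2·x + y^2 + 3, 2·x·y + 2·y], [-4·x·y, -2·x^2 + 1]].
At the point, J = [[18.0000, -12.0000], [36.0000, -17.0000]] (det J = 126.0000).
Solving J·Δ = −F gives Δ = (0.0000, -3.0000).
Then the next iterate is (x, y)₁ = (-3.0000, 0.0000).

(-3.0000, 0.0000)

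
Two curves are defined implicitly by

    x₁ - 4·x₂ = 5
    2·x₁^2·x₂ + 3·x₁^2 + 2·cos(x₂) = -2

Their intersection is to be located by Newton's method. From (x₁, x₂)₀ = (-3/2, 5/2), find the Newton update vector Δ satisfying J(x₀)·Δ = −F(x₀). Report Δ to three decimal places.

(0.206, -4.074)

At (-3/2, 5/2): F = (-16.500, 18.39771).
Jacobian J = [[1, -4], [4·x₁·x₂ + 6·x₁, 2·x₁^2 - 2·sin(x₂)]].
At the point, J = [[1.000, -4.000], [-24.000, 3.30306]] (det J = -92.69694).
Solving J·Δ = −F gives Δ = (0.206, -4.074).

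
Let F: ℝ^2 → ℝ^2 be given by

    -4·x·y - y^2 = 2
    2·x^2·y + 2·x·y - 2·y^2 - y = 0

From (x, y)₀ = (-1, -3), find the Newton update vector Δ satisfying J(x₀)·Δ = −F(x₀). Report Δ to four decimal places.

(1.4306, 0.5833)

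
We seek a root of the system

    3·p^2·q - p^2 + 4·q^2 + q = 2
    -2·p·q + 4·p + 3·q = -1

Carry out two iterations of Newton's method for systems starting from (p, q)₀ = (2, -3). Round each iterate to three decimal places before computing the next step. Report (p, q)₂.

(0.089, -0.655)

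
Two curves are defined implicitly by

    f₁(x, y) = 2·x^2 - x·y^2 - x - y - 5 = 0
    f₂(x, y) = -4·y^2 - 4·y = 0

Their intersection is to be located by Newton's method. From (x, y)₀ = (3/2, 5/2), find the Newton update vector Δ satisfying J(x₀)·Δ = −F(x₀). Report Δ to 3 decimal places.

(-1.183, -1.458)

At (3/2, 5/2): F = (-13.875, -35.000).
Jacobian J = [[4·x - y^2 - 1, -2·x·y - 1], [0, -8·y - 4]].
At the point, J = [[-1.250, -8.500], [0.000, -24.000]] (det J = 30.000).
Solving J·Δ = −F gives Δ = (-1.183, -1.458).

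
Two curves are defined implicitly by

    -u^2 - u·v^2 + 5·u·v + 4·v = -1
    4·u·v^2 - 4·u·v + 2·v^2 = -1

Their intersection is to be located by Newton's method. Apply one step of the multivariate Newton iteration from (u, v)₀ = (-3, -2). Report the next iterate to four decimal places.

At (-3, -2): F = (26.0000, -63.0000).
Jacobian J = [[-2·u - v^2 + 5·v, -2·u·v + 5·u + 4], [4·v^2 - 4·v, 8·u·v - 4·u + 4·v]].
At the point, J = [[-8.0000, -23.0000], [24.0000, 52.0000]] (det J = 136.0000).
Solving J·Δ = −F gives Δ = (0.7132, 0.8824).
Then the next iterate is (u, v)₁ = (-2.2868, -1.1176).

(-2.2868, -1.1176)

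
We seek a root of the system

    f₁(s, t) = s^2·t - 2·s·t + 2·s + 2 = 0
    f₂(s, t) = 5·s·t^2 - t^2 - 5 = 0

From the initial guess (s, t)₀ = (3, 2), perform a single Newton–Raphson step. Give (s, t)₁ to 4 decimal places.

At (3, 2): F = (14.0000, 51.0000).
Jacobian J = [[2·s·t - 2·t + 2, s^2 - 2·s], [5·t^2, 10·s·t - 2·t]].
At the point, J = [[10.0000, 3.0000], [20.0000, 56.0000]] (det J = 500.0000).
Solving J·Δ = −F gives Δ = (-1.2620, -0.4600).
Then the next iterate is (s, t)₁ = (1.7380, 1.5400).

(1.7380, 1.5400)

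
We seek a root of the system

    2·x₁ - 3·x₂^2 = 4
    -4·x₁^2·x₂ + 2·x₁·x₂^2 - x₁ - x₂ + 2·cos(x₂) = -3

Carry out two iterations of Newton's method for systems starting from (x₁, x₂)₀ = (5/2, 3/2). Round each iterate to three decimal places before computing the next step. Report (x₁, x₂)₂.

At (5/2, 3/2): F = (-5.750, -27.10853).
Jacobian J = [[2, -6·x₂], [-8·x₁·x₂ + 2·x₂^2 - 1, -4·x₁^2 + 4·x₁·x₂ - 2·sin(x₂) - 1]].
At the point, J = [[2.000, -9.000], [-26.500, -12.99499]] (det J = -264.48998).
Solving J·Δ = −F gives Δ = (-0.640, -0.781).
Then the next iterate is (x₁, x₂)₁ = (1.860, 0.719).
Round to (1.860, 0.719) and repeat: F = (-1.83088, -6.10079), J = [[2.000, -4.314], [-10.66480, -10.80631]].
Δ = (-0.097, -0.469), so (x₁, x₂)₂ = (1.763, 0.250).

(1.763, 0.250)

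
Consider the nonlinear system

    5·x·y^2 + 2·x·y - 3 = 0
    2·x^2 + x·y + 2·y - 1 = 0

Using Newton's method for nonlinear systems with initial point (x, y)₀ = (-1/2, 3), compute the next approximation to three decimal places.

At (-1/2, 3): F = (-28.500, 4.000).
Jacobian J = [[5·y^2 + 2·y, 10·x·y + 2·x], [4·x + y, x + 2]].
At the point, J = [[51.000, -16.000], [1.000, 1.500]] (det J = 92.500).
Solving J·Δ = −F gives Δ = (-0.230, -2.514).
Then the next iterate is (x, y)₁ = (-0.730, 0.486).

(-0.730, 0.486)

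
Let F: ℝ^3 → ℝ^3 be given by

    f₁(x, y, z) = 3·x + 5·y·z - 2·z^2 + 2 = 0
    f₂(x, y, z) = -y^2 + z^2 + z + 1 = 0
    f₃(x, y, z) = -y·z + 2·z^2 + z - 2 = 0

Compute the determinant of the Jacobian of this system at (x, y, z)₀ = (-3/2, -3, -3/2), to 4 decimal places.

J = [[3, 5·z, 5·y - 4·z], [0, -2·y, 2·z + 1], [0, -z, -y + 4·z + 1]].
At the point, J = [[3.0000, -7.5000, -9.0000], [0.0000, 6.0000, -2.0000], [0.0000, 1.5000, -2.0000]].
det J = -27.0000.

-27.0000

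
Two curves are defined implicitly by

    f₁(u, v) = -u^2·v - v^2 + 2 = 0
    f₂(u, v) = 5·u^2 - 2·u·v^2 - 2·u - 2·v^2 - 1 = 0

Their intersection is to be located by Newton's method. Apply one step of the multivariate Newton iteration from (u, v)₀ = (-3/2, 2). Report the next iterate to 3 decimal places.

At (-3/2, 2): F = (-6.500, 17.250).
Jacobian J = [[-2·u·v, -u^2 - 2·v], [10·u - 2·v^2 - 2, -4·u·v - 4·v]].
At the point, J = [[6.000, -6.250], [-25.000, 4.000]] (det J = -132.250).
Solving J·Δ = −F gives Δ = (0.619, -0.446).
Then the next iterate is (u, v)₁ = (-0.881, 1.554).

(-0.881, 1.554)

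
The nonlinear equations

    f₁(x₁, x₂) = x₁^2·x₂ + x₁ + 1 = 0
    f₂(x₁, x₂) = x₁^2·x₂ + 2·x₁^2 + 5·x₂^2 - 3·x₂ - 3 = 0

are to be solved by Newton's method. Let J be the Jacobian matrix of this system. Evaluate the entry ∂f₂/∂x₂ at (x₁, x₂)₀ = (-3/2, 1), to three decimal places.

∂f₂/∂x₂ = x₁^2 + 10·x₂ - 3.
At (-3/2, 1) this is 9.250.

9.250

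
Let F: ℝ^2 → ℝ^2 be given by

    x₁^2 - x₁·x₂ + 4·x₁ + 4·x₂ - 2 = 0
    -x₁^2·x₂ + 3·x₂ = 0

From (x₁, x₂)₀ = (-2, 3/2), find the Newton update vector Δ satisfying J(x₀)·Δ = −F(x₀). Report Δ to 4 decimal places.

(0.1739, -0.4565)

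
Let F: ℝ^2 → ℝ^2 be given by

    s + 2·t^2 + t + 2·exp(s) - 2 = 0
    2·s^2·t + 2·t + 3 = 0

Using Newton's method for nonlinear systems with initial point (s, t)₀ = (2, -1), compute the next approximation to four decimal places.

(0.9776, -1.1179)

At (2, -1): F = (15.778112, -7.0000).
Jacobian J = [[2·exp(s) + 1, 4·t + 1], [4·s·t, 2·s^2 + 2]].
At the point, J = [[15.778112, -3.0000], [-8.0000, 10.0000]] (det J = 133.781122).
Solving J·Δ = −F gives Δ = (-1.0224, -0.1179).
Then the next iterate is (s, t)₁ = (0.9776, -1.1179).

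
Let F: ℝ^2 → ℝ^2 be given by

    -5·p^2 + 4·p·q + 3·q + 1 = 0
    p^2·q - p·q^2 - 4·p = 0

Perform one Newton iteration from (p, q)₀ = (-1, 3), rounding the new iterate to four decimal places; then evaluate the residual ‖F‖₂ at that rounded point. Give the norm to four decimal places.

At (-1, 3): F = (-7.0000, 16.0000).
Jacobian J = [[-10·p + 4·q, 4·p + 3], [2·p·q - q^2 - 4, p^2 - 2·p·q]].
At the point, J = [[22.0000, -1.0000], [-19.0000, 7.0000]] (det J = 135.0000).
Solving J·Δ = −F gives Δ = (0.2444, -1.6222).
Then the next iterate is (p, q)₁ = (-0.7556, 1.3778).
Re-evaluating at (-0.7556, 1.3778): F = (-1.885520, 5.243410), so ‖F‖₂ = 5.5721.

5.5721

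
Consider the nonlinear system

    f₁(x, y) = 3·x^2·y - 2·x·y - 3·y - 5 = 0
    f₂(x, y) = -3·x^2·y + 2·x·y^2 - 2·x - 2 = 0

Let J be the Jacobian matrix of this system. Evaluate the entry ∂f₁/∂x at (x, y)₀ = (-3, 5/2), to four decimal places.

-50.0000

∂f₁/∂x = 6·x·y - 2·y.
At (-3, 5/2) this is -50.0000.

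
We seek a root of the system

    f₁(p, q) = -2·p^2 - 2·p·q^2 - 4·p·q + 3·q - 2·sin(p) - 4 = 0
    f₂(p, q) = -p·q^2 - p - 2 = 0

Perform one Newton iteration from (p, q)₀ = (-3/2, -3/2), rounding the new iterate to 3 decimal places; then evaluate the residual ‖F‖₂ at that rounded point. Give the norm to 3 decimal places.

At (-3/2, -3/2): F = (-13.25501, 2.875).
Jacobian J = [[-4·p - 2·q^2 - 4·q - 2·cos(p), -4·p·q - 4·p + 3], [-q^2 - 1, -2·p·q]].
At the point, J = [[7.35853, 0.000], [-3.250, -4.500]] (det J = -33.11337).
Solving J·Δ = −F gives Δ = (1.801, -0.662).
Then the next iterate is (p, q)₁ = (0.301, -2.162).
Re-evaluating at (0.301, -2.162): F = (-11.47100, -3.70795), so ‖F‖₂ = 12.055.

12.055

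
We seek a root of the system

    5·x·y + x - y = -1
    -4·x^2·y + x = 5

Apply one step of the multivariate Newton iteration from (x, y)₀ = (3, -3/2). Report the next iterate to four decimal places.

(2.5915, -0.4754)

At (3, -3/2): F = (-17.0000, 52.0000).
Jacobian J = [[5·y + 1, 5·x - 1], [-8·x·y + 1, -4·x^2]].
At the point, J = [[-6.5000, 14.0000], [37.0000, -36.0000]] (det J = -284.0000).
Solving J·Δ = −F gives Δ = (-0.4085, 1.0246).
Then the next iterate is (x, y)₁ = (2.5915, -0.4754).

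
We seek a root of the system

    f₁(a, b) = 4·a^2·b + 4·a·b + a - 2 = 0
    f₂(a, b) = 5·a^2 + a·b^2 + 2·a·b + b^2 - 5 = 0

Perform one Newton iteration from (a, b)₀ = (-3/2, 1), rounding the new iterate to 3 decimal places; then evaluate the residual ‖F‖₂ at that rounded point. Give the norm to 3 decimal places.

At (-3/2, 1): F = (-0.500, 2.750).
Jacobian J = [[8·a·b + 4·b + 1, 4·a^2 + 4·a], [10·a + b^2 + 2·b, 2·a·b + 2·a + 2·b]].
At the point, J = [[-7.000, 3.000], [-12.000, -4.000]] (det J = 64.000).
Solving J·Δ = −F gives Δ = (0.098, 0.395).
Then the next iterate is (a, b)₁ = (-1.402, 1.395).
Re-evaluating at (-1.402, 1.395): F = (-0.25709, 0.13414), so ‖F‖₂ = 0.290.

0.290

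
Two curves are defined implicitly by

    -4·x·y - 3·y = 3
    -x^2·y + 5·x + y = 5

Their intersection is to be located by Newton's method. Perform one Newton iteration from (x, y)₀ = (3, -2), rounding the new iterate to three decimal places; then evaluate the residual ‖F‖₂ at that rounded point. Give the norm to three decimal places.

At (3, -2): F = (27.000, 26.000).
Jacobian J = [[-4·y, -4·x - 3], [-2·x·y + 5, -x^2 + 1]].
At the point, J = [[8.000, -15.000], [17.000, -8.000]] (det J = 191.000).
Solving J·Δ = −F gives Δ = (-0.911, 1.314).
Then the next iterate is (x, y)₁ = (2.089, -0.686).
Re-evaluating at (2.089, -0.686): F = (4.79022, 7.75265), so ‖F‖₂ = 9.113.

9.113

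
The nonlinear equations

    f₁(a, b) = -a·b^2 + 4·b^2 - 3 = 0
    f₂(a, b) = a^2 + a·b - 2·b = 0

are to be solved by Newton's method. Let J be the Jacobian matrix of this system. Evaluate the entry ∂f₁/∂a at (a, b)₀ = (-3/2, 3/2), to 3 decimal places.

-2.250

∂f₁/∂a = -b^2.
At (-3/2, 3/2) this is -2.250.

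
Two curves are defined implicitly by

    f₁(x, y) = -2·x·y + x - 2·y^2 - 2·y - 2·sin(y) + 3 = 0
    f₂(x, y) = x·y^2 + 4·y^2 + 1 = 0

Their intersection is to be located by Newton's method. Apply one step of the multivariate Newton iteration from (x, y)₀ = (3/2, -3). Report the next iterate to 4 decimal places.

(-0.1429, -1.9178)

At (3/2, -3): F = (1.782240, 50.5000).
Jacobian J = [[-2·y + 1, -2·x - 4·y - 2·cos(y) - 2], [y^2, 2·x·y + 8·y]].
At the point, J = [[7.0000, 8.979985], [9.0000, -33.0000]] (det J = -311.819865).
Solving J·Δ = −F gives Δ = (-1.6429, 1.0822).
Then the next iterate is (x, y)₁ = (-0.1429, -1.9178).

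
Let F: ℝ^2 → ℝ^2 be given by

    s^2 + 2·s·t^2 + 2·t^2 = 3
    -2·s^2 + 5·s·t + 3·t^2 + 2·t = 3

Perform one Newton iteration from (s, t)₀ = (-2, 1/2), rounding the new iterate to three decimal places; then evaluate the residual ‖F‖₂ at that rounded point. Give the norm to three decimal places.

2.602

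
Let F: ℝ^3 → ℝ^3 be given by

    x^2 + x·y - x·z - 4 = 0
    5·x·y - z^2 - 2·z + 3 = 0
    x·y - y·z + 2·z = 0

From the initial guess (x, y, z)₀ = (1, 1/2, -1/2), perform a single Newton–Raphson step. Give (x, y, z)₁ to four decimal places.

(2.7558, -1.3430, 0.9244)

At (1, 1/2, -1/2): F = (-2.0000, 6.2500, -0.2500).
Jacobian J = [[2·x + y - z, x, -x], [5·y, 5·x, -2·z - 2], [y, x - z, -y + 2]].
At the point, J = [[3.0000, 1.0000, -1.0000], [2.5000, 5.0000, -1.0000], [0.5000, 1.5000, 1.5000]] (det J = 21.5000).
Solving J·Δ = −F gives Δ = (1.7558, -1.8430, 1.4244).
Then the next iterate is (x, y, z)₁ = (2.7558, -1.3430, 0.9244).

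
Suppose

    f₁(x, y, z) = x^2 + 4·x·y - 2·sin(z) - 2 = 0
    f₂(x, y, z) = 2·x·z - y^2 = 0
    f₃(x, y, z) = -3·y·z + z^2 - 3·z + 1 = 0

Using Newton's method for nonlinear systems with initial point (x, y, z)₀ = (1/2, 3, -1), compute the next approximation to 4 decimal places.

At (1/2, 3, -1): F = (5.932942, -10.0000, 14.0000).
Jacobian J = [[2·x + 4·y, 4·x, -2·cos(z)], [2·z, -2·y, 2·x], [0, -3·z, -3·y + 2·z - 3]].
At the point, J = [[13.0000, 2.0000, -1.080605], [-2.0000, -6.0000, 1.0000], [0.0000, 3.0000, -14.0000]] (det J = 1003.483628).
Solving J·Δ = −F gives Δ = (-0.1696, -1.4969, 0.6792).
Then the next iterate is (x, y, z)₁ = (0.3304, 1.5031, -0.3208).

(0.3304, 1.5031, -0.3208)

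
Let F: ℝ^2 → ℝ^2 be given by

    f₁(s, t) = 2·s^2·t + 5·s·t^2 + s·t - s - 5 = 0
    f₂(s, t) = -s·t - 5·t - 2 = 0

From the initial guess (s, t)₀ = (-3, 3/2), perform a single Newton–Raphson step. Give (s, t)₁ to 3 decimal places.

At (-3, 3/2): F = (-13.250, -5.000).
Jacobian J = [[4·s·t + 5·t^2 + t - 1, 2·s^2 + 10·s·t + s], [-t, -s - 5]].
At the point, J = [[-6.250, -30.000], [-1.500, -2.000]] (det J = -32.500).
Solving J·Δ = −F gives Δ = (-3.800, 0.350).
Then the next iterate is (s, t)₁ = (-6.800, 1.850).

(-6.800, 1.850)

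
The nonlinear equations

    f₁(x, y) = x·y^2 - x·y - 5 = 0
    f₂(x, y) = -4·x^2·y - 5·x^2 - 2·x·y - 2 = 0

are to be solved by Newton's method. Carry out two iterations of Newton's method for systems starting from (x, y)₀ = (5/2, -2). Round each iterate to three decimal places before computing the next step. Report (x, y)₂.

At (5/2, -2): F = (10.000, 26.750).
Jacobian J = [[y^2 - y, 2·x·y - x], [-8·x·y - 10·x - 2·y, -4·x^2 - 2·x]].
At the point, J = [[6.000, -12.500], [19.000, -30.000]] (det J = 57.500).
Solving J·Δ = −F gives Δ = (-0.598, 0.513).
Then the next iterate is (x, y)₁ = (1.902, -1.487).
Round to (1.902, -1.487) and repeat: F = (2.03392, 7.08604), J = [[3.69817, -7.55855], [6.58019, -18.27442]].
Δ = (0.919, 0.719), so (x, y)₂ = (2.821, -0.768).

(2.821, -0.768)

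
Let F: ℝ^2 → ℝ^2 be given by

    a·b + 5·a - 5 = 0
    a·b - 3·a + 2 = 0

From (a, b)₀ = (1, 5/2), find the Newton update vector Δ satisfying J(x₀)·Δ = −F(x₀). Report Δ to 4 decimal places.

(-0.1250, -1.5625)

At (1, 5/2): F = (2.5000, 1.5000).
Jacobian J = [[b + 5, a], [b - 3, a]].
At the point, J = [[7.5000, 1.0000], [-0.5000, 1.0000]] (det J = 8.0000).
Solving J·Δ = −F gives Δ = (-0.1250, -1.5625).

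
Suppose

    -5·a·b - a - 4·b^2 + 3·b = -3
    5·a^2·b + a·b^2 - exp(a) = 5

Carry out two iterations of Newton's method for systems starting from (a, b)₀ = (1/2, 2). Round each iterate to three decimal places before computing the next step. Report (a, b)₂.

At (1/2, 2): F = (-12.500, -2.14872).
Jacobian J = [[-5·b - 1, -5·a - 8·b + 3], [10·a·b + b^2 - exp(a), 5·a^2 + 2·a·b]].
At the point, J = [[-11.000, -15.500], [12.35128, 3.250]] (det J = 155.69482).
Solving J·Δ = −F gives Δ = (0.475, -1.143).
Then the next iterate is (a, b)₁ = (0.975, 0.857).
Round to (0.975, 0.857) and repeat: F = (-2.51967, -2.86165), J = [[-5.285, -8.731], [6.43903, 6.42427]].
Δ = (1.849, -1.408), so (a, b)₂ = (2.824, -0.551).

(2.824, -0.551)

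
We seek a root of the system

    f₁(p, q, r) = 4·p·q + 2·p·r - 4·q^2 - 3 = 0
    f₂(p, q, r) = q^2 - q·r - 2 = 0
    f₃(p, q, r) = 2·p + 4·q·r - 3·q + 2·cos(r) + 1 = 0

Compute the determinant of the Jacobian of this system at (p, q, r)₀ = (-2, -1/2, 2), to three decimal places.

J = [[4·q + 2·r, 4·p - 8·q, 2·p], [0, 2·q - r, -q], [2, 4·r - 3, 4·q - 2·sin(r)]].
At the point, J = [[2.000, -4.000, -4.000], [0.000, -3.000, 0.500], [2.000, 5.000, -3.81859]].
det J = -10.088.

-10.088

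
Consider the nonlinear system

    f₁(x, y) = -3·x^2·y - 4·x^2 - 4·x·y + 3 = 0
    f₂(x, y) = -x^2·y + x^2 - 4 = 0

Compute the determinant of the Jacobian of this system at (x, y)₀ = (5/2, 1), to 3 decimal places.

243.750

J = [[-6·x·y - 8·x - 4·y, -3·x^2 - 4·x], [-2·x·y + 2·x, -x^2]].
At the point, J = [[-39.000, -28.750], [0.000, -6.250]].
det J = 243.750.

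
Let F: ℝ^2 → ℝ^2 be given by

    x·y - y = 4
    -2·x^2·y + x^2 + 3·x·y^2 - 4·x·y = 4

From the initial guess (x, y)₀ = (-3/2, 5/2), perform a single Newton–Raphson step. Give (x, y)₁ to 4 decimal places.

At (-3/2, 5/2): F = (-10.2500, -26.1250).
Jacobian J = [[y, x - 1], [-4·x·y + 2·x + 3·y^2 - 4·y, -2·x^2 + 6·x·y - 4·x]].
At the point, J = [[2.5000, -2.5000], [20.7500, -21.0000]] (det J = -0.6250).
Solving J·Δ = −F gives Δ = (239.9000, 235.8000).
Then the next iterate is (x, y)₁ = (238.4000, 238.3000).

(238.4000, 238.3000)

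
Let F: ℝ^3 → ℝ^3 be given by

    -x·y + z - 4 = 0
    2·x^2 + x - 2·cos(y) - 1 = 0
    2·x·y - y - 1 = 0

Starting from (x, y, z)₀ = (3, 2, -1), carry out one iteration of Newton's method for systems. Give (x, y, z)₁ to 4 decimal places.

(1.4791, 1.4167, 5.2084)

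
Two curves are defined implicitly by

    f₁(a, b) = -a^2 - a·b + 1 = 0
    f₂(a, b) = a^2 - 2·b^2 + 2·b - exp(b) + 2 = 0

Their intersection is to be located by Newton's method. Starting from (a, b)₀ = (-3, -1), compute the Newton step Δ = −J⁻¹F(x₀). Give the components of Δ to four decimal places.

At (-3, -1): F = (-11.0000, 6.632121).
Jacobian J = [[-2·a - b, -a], [2·a, -4·b - exp(b) + 2]].
At the point, J = [[7.0000, 3.0000], [-6.0000, 5.632121]] (det J = 57.424844).
Solving J·Δ = −F gives Δ = (1.4253, 0.3409).

(1.4253, 0.3409)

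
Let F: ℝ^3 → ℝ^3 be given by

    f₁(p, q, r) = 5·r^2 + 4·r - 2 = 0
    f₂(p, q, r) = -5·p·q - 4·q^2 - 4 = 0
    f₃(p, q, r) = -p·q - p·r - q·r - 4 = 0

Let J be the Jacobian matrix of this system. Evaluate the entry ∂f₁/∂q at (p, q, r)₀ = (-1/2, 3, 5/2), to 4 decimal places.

∂f₁/∂q = 0.
At (-1/2, 3, 5/2) this is 0.0000.

0.0000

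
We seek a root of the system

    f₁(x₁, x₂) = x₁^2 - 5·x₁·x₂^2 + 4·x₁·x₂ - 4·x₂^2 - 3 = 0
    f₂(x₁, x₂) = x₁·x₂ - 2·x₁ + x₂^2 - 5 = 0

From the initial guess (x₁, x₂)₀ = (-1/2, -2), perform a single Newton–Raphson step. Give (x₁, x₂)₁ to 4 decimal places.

(-0.6186, -1.6724)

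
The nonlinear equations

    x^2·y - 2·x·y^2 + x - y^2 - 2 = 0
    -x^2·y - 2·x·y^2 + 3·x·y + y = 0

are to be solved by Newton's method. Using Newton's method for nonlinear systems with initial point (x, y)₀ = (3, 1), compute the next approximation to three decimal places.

(2.275, 0.875)

At (3, 1): F = (3.000, -5.000).
Jacobian J = [[2·x·y - 2·y^2 + 1, x^2 - 4·x·y - 2·y], [-2·x·y - 2·y^2 + 3·y, -x^2 - 4·x·y + 3·x + 1]].
At the point, J = [[5.000, -5.000], [-5.000, -11.000]] (det J = -80.000).
Solving J·Δ = −F gives Δ = (-0.725, -0.125).
Then the next iterate is (x, y)₁ = (2.275, 0.875).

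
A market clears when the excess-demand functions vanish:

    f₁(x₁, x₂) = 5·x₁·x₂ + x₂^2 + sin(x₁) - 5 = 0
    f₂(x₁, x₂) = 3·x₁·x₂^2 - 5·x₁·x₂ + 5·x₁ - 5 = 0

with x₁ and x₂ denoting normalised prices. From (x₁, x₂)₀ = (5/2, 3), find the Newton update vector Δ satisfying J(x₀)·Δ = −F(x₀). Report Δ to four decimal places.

(-4.5893, 1.2467)

At (5/2, 3): F = (42.098472, 37.5000).
Jacobian J = [[5·x₂ + cos(x₁), 5·x₁ + 2·x₂], [3·x₂^2 - 5·x₂ + 5, 6·x₁·x₂ - 5·x₁]].
At the point, J = [[14.198856, 18.5000], [17.0000, 32.5000]] (det J = 146.962832).
Solving J·Δ = −F gives Δ = (-4.5893, 1.2467).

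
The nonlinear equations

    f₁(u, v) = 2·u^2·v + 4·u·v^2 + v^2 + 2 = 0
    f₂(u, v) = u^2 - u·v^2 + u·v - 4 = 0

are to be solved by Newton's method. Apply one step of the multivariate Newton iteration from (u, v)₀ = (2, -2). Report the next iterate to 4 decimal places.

At (2, -2): F = (22.0000, -12.0000).
Jacobian J = [[4·u·v + 4·v^2, 2·u^2 + 8·u·v + 2·v], [2·u - v^2 + v, -2·u·v + u]].
At the point, J = [[0.0000, -28.0000], [-2.0000, 10.0000]] (det J = -56.0000).
Solving J·Δ = −F gives Δ = (-2.0714, 0.7857).
Then the next iterate is (u, v)₁ = (-0.0714, -1.2143).

(-0.0714, -1.2143)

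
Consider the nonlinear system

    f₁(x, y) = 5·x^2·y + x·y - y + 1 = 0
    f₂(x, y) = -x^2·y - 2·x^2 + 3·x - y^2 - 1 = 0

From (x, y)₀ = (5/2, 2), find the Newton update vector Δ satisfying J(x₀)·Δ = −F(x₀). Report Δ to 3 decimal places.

(-2.326, 1.663)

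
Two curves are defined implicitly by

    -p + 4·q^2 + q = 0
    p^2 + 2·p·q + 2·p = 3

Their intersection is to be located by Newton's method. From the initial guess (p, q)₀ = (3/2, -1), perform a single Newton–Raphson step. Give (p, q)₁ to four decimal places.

(1.5417, -0.7917)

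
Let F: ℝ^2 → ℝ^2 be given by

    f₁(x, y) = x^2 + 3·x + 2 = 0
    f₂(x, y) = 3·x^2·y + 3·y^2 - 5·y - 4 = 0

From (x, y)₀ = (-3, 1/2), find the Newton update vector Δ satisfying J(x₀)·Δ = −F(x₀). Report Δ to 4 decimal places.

(0.6667, -0.0700)

At (-3, 1/2): F = (2.0000, 7.7500).
Jacobian J = [[2·x + 3, 0], [6·x·y, 3·x^2 + 6·y - 5]].
At the point, J = [[-3.0000, 0.0000], [-9.0000, 25.0000]] (det J = -75.0000).
Solving J·Δ = −F gives Δ = (0.6667, -0.0700).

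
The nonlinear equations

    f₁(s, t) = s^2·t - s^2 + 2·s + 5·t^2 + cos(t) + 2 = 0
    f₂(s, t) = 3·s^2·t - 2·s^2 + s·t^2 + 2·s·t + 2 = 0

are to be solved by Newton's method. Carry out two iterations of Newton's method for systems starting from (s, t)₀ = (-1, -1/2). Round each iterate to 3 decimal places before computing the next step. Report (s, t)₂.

(-0.969, -0.131)

At (-1, -1/2): F = (0.62758, -0.750).
Jacobian J = [[2·s·t - 2·s + 2, s^2 + 10·t - sin(t)], [6·s·t - 4·s + t^2 + 2·t, 3·s^2 + 2·s·t + 2·s]].
At the point, J = [[5.000, -3.52057], [6.250, 2.000]] (det J = 32.00359).
Solving J·Δ = −F gives Δ = (0.043, 0.240).
Then the next iterate is (s, t)₁ = (-0.957, -0.260).
Round to (-0.957, -0.260) and repeat: F = (0.23642, -0.11311), J = [[4.41164, -1.42707], [4.86852, 1.33119]].
Δ = (-0.012, 0.129), so (s, t)₂ = (-0.969, -0.131).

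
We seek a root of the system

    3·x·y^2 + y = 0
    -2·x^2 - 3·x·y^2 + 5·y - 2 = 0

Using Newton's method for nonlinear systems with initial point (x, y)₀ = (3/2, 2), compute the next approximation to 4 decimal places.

(1.4167, 1.0000)

At (3/2, 2): F = (20.0000, -14.5000).
Jacobian J = [[3·y^2, 6·x·y + 1], [-4·x - 3·y^2, -6·x·y + 5]].
At the point, J = [[12.0000, 19.0000], [-18.0000, -13.0000]] (det J = 186.0000).
Solving J·Δ = −F gives Δ = (-0.0833, -1.0000).
Then the next iterate is (x, y)₁ = (1.4167, 1.0000).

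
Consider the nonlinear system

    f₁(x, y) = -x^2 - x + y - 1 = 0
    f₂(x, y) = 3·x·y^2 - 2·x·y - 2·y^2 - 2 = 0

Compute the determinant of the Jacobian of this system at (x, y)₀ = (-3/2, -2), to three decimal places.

42.000

J = [[-2·x - 1, 1], [3·y^2 - 2·y, 6·x·y - 2·x - 4·y]].
At the point, J = [[2.000, 1.000], [16.000, 29.000]].
det J = 42.000.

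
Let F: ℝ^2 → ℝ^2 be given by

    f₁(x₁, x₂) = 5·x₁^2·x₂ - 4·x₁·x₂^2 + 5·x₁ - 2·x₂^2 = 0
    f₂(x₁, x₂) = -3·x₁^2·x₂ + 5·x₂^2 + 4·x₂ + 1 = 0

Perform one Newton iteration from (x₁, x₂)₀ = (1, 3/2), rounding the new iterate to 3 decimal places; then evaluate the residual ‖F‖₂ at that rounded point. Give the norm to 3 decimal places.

21.176

At (1, 3/2): F = (-1.000, 13.750).
Jacobian J = [[10·x₁·x₂ - 4·x₂^2 + 5, 5·x₁^2 - 8·x₁·x₂ - 4·x₂], [-6·x₁·x₂, -3·x₁^2 + 10·x₂ + 4]].
At the point, J = [[11.000, -13.000], [-9.000, 16.000]] (det J = 59.000).
Solving J·Δ = −F gives Δ = (-2.758, -2.411).
Then the next iterate is (x₁, x₂)₁ = (-1.758, -0.911).
Re-evaluating at (-1.758, -0.911): F = (-18.69136, 9.95212), so ‖F‖₂ = 21.176.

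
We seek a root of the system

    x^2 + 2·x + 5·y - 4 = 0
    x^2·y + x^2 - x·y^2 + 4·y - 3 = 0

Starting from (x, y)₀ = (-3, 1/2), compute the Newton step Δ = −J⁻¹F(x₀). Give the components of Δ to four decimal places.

(-2.3803, -2.2042)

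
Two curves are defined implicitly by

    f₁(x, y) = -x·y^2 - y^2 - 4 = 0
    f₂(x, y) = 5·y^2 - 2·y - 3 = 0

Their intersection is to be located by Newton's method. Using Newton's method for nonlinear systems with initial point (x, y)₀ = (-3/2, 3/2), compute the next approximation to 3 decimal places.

At (-3/2, 3/2): F = (-2.875, 5.250).
Jacobian J = [[-y^2, -2·x·y - 2·y], [0, 10·y - 2]].
At the point, J = [[-2.250, 1.500], [0.000, 13.000]] (det J = -29.250).
Solving J·Δ = −F gives Δ = (-1.547, -0.404).
Then the next iterate is (x, y)₁ = (-3.047, 1.096).

(-3.047, 1.096)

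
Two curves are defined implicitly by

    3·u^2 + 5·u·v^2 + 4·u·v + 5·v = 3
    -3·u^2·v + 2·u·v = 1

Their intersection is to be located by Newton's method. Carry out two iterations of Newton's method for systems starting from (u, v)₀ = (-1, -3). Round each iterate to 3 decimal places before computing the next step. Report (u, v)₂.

(-0.611, -0.630)

At (-1, -3): F = (-48.000, 14.000).
Jacobian J = [[6·u + 5·v^2 + 4·v, 10·u·v + 4·u + 5], [-6·u·v + 2·v, -3·u^2 + 2·u]].
At the point, J = [[27.000, 31.000], [-24.000, -5.000]] (det J = 609.000).
Solving J·Δ = −F gives Δ = (0.319, 1.271).
Then the next iterate is (u, v)₁ = (-0.681, -1.729).
Round to (-0.681, -1.729) and repeat: F = (-15.72297, 3.76043), J = [[3.94520, 14.05049], [-10.52269, -2.75328]].
Δ = (0.070, 1.099), so (u, v)₂ = (-0.611, -0.630).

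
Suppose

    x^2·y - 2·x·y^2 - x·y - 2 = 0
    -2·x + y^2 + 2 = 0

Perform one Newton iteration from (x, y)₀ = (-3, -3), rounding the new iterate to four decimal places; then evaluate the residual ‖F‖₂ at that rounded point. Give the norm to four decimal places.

14.7619

At (-3, -3): F = (16.0000, 17.0000).
Jacobian J = [[2·x·y - 2·y^2 - y, x^2 - 4·x·y - x], [-2, 2·y]].
At the point, J = [[3.0000, -24.0000], [-2.0000, -6.0000]] (det J = -66.0000).
Solving J·Δ = −F gives Δ = (4.7273, 1.2576).
Then the next iterate is (x, y)₁ = (1.7273, -1.7424).
Re-evaluating at (1.7273, -1.7424): F = (-14.676936, 1.581358), so ‖F‖₂ = 14.7619.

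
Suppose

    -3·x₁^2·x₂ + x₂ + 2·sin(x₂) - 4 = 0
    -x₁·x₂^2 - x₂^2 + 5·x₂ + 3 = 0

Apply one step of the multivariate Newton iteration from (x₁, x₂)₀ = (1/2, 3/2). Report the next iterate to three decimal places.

At (1/2, 3/2): F = (-1.63001, 7.125).
Jacobian J = [[-6·x₁·x₂, -3·x₁^2 + 2·cos(x₂) + 1], [-x₂^2, -2·x₁·x₂ - 2·x₂ + 5]].
At the point, J = [[-4.500, 0.39147], [-2.250, 0.500]] (det J = -1.36918).
Solving J·Δ = −F gives Δ = (-2.632, -26.096).
Then the next iterate is (x₁, x₂)₁ = (-2.132, -24.596).

(-2.132, -24.596)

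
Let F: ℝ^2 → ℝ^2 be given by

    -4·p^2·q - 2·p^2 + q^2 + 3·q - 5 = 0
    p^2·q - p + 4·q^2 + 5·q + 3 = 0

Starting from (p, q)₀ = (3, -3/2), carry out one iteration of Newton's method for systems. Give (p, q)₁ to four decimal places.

At (3, -3/2): F = (28.7500, -12.0000).
Jacobian J = [[-8·p·q - 4·p, -4·p^2 + 2·q + 3], [2·p·q - 1, p^2 + 8·q + 5]].
At the point, J = [[24.0000, -36.0000], [-10.0000, 2.0000]] (det J = -312.0000).
Solving J·Δ = −F gives Δ = (-1.2003, -0.0016).
Then the next iterate is (p, q)₁ = (1.7997, -1.5016).

(1.7997, -1.5016)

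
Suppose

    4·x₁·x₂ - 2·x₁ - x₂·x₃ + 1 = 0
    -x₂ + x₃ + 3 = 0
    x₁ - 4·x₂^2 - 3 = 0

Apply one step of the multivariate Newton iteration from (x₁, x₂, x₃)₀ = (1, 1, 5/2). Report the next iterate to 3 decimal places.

At (1, 1, 5/2): F = (0.500, 4.500, -6.000).
Jacobian J = [[4·x₂ - 2, 4·x₁ - x₃, -x₂], [0, -1, 1], [1, -8·x₂, 0]].
At the point, J = [[2.000, 1.500, -1.000], [0.000, -1.000, 1.000], [1.000, -8.000, 0.000]] (det J = 16.500).
Solving J·Δ = −F gives Δ = (-2.242, -1.030, -5.530).
Then the next iterate is (x₁, x₂, x₃)₁ = (-1.242, -0.030, -3.030).

(-1.242, -0.030, -3.030)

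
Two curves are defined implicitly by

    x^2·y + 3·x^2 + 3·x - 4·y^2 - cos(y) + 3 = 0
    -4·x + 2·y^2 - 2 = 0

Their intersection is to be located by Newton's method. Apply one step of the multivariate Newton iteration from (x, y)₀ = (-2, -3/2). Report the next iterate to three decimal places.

(-0.448, -0.785)

At (-2, -3/2): F = (-6.07074, 10.500).
Jacobian J = [[2·x·y + 6·x + 3, x^2 - 8·y + sin(y)], [-4, 4·y]].
At the point, J = [[-3.000, 15.00251], [-4.000, -6.000]] (det J = 78.01002).
Solving J·Δ = −F gives Δ = (1.552, 0.715).
Then the next iterate is (x, y)₁ = (-0.448, -0.785).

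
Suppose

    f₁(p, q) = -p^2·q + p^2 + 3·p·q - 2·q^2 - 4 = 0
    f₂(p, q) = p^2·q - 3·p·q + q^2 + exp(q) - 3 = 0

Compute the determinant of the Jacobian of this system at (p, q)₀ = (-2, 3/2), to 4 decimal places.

J = [[-2·p·q + 2·p + 3·q, -p^2 + 3·p - 4·q], [2·p·q - 3·q, p^2 - 3·p + 2·q + exp(q)]].
At the point, J = [[6.5000, -16.0000], [-10.5000, 17.481689]].
det J = -54.3690.

-54.3690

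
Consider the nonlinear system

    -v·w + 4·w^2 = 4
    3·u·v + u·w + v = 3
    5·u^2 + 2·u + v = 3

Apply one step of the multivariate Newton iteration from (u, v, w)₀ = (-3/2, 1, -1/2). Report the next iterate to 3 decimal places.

(-1.104, -0.098, -1.110)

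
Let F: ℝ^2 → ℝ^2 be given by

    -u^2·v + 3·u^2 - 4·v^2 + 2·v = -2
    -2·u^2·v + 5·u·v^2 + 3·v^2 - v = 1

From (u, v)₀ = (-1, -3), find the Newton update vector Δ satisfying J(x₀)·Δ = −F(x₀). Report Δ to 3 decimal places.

(-0.060, 1.331)

At (-1, -3): F = (-34.000, -10.000).
Jacobian J = [[-2·u·v + 6·u, -u^2 - 8·v + 2], [-4·u·v + 5·v^2, -2·u^2 + 10·u·v + 6·v - 1]].
At the point, J = [[-12.000, 25.000], [33.000, 9.000]] (det J = -933.000).
Solving J·Δ = −F gives Δ = (-0.060, 1.331).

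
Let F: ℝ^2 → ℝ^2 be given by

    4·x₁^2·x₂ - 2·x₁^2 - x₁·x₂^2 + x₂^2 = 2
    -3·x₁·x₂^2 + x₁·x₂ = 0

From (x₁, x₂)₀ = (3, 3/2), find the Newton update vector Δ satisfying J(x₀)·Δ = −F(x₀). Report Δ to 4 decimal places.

(-0.6461, -0.5149)

At (3, 3/2): F = (29.5000, -15.7500).
Jacobian J = [[8·x₁·x₂ - 4·x₁ - x₂^2, 4·x₁^2 - 2·x₁·x₂ + 2·x₂], [-3·x₂^2 + x₂, -6·x₁·x₂ + x₁]].
At the point, J = [[21.7500, 30.0000], [-5.2500, -24.0000]] (det J = -364.5000).
Solving J·Δ = −F gives Δ = (-0.6461, -0.5149).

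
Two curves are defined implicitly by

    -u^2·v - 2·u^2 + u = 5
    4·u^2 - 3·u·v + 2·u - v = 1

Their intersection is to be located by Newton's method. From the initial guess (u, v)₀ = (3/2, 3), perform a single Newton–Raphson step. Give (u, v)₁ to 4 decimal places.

(0.7210, 1.2918)

At (3/2, 3): F = (-14.7500, -5.5000).
Jacobian J = [[-2·u·v - 4·u + 1, -u^2], [8·u - 3·v + 2, -3·u - 1]].
At the point, J = [[-14.0000, -2.2500], [5.0000, -5.5000]] (det J = 88.2500).
Solving J·Δ = −F gives Δ = (-0.7790, -1.7082).
Then the next iterate is (u, v)₁ = (0.7210, 1.2918).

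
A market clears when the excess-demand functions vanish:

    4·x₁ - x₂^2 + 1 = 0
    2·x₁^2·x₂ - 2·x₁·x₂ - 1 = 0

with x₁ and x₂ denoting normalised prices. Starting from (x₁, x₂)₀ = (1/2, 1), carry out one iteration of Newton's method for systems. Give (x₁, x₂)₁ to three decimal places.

At (1/2, 1): F = (2.000, -1.500).
Jacobian J = [[4, -2·x₂], [4·x₁·x₂ - 2·x₂, 2·x₁^2 - 2·x₁]].
At the point, J = [[4.000, -2.000], [0.000, -0.500]] (det J = -2.000).
Solving J·Δ = −F gives Δ = (-2.000, -3.000).
Then the next iterate is (x₁, x₂)₁ = (-1.500, -2.000).

(-1.500, -2.000)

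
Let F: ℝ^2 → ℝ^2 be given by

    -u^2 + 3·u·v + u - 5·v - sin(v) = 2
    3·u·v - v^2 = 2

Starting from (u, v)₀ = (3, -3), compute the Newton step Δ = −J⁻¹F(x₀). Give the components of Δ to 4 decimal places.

(-0.6558, 2.1399)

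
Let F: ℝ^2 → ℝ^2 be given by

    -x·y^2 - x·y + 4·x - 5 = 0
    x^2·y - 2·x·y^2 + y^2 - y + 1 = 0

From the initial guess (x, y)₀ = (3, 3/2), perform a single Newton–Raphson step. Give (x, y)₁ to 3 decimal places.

At (3, 3/2): F = (-4.250, 1.750).
Jacobian J = [[-y^2 - y + 4, -2·x·y - x], [2·x·y - 2·y^2, x^2 - 4·x·y + 2·y - 1]].
At the point, J = [[0.250, -12.000], [4.500, -7.000]] (det J = 52.250).
Solving J·Δ = −F gives Δ = (-0.971, -0.374).
Then the next iterate is (x, y)₁ = (2.029, 1.126).

(2.029, 1.126)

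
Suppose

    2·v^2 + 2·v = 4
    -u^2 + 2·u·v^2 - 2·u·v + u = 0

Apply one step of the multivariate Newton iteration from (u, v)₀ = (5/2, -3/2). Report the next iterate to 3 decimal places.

At (5/2, -3/2): F = (-2.500, 15.000).
Jacobian J = [[0, 4·v + 2], [-2·u + 2·v^2 - 2·v + 1, 4·u·v - 2·u]].
At the point, J = [[0.000, -4.000], [3.500, -20.000]] (det J = 14.000).
Solving J·Δ = −F gives Δ = (-7.857, -0.625).
Then the next iterate is (u, v)₁ = (-5.357, -2.125).

(-5.357, -2.125)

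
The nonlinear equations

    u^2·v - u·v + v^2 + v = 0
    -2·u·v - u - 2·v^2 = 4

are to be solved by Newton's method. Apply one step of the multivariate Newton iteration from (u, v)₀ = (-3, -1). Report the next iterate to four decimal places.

(-2.6441, -0.1356)

At (-3, -1): F = (-12.0000, -9.0000).
Jacobian J = [[2·u·v - v, u^2 - u + 2·v + 1], [-2·v - 1, -2·u - 4·v]].
At the point, J = [[7.0000, 11.0000], [1.0000, 10.0000]] (det J = 59.0000).
Solving J·Δ = −F gives Δ = (0.3559, 0.8644).
Then the next iterate is (u, v)₁ = (-2.6441, -0.1356).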